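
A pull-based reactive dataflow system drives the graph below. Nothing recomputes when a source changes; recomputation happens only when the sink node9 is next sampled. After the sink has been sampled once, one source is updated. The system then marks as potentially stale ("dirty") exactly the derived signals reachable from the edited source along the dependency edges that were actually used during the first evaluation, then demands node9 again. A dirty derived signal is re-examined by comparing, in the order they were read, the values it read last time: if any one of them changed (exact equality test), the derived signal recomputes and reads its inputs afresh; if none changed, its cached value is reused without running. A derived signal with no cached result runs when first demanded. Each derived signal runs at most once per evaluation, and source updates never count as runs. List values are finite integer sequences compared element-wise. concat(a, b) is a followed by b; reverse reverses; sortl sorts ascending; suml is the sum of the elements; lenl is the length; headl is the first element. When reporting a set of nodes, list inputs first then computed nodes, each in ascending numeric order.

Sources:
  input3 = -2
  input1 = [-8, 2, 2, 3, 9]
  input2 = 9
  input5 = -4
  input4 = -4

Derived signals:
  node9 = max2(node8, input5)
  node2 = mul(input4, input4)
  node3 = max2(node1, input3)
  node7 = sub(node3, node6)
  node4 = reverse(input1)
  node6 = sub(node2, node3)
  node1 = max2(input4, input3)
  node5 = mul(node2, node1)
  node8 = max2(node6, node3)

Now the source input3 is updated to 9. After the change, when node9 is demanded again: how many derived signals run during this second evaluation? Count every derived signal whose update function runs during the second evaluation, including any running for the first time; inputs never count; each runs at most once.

Derived signals that run: node1, node3, node6, node8, node9 — 5 in total.

First evaluation (everything demanded from the output):
  node1 = max2(-4, -2) = -2
  node2 = mul(-4, -4) = 16
  node3 = max2(-2, -2) = -2
  node6 = sub(16, -2) = 18
  node8 = max2(18, -2) = 18
  node9 = max2(18, -4) = 18

Propagation after the edit:
  node1: runs — input3 -2->9; result 9.
  node3: runs — node1 -2->9; input3 -2->9; result 9.
  node6: runs — node3 -2->9; result 7.
  node8: runs — node6 18->7; node3 -2->9; result 9.
  node9: runs — node8 18->9; result 9.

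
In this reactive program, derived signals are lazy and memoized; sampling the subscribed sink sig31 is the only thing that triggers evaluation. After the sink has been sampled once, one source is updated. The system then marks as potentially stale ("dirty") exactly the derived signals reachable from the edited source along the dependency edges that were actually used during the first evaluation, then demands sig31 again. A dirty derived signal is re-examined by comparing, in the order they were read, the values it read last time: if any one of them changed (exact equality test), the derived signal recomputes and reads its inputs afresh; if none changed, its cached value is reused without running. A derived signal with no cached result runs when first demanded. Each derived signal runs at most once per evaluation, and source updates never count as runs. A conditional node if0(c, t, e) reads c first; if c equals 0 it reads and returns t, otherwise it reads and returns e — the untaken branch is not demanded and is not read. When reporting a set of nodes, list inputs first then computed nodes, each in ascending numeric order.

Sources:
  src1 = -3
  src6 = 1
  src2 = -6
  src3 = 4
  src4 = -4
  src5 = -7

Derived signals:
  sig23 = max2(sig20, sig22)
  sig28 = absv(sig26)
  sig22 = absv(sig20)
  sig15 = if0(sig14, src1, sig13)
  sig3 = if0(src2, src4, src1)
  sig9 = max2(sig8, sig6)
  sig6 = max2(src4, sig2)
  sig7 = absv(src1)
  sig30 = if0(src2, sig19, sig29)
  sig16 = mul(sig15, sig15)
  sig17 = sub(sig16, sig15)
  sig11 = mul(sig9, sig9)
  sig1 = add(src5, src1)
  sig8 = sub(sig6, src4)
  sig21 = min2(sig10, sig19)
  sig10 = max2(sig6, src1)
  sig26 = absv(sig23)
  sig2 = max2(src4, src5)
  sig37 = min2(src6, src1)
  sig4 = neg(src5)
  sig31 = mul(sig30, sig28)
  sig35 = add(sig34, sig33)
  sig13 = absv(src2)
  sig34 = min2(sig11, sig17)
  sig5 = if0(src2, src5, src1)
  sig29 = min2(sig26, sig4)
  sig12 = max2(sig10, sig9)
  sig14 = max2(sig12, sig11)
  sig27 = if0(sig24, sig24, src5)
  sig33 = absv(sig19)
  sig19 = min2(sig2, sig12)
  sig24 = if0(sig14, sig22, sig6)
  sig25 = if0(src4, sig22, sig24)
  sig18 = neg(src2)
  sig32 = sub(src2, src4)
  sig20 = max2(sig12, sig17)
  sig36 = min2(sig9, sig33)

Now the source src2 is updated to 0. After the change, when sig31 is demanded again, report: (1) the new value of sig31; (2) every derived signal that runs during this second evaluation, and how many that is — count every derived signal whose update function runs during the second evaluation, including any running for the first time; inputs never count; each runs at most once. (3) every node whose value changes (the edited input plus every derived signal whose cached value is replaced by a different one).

Demanding sig31 again yields -48.
3 derived signals run: sig19, sig30, sig31.
The nodes whose values change: src2, sig30, sig31.
Note the branch switch — sig19 had no cache and runs now for the first time.

First demand of the output computes:
  sig2 = max2(-4, -7) = -4
  sig4 = neg(-7) = 7
  sig6 = max2(-4, -4) = -4
  sig8 = sub(-4, -4) = 0
  sig9 = max2(0, -4) = 0
  sig10 = max2(-4, -3) = -3
  sig11 = mul(0, 0) = 0
  sig12 = max2(-3, 0) = 0
  sig14 = max2(0, 0) = 0
  sig15 = if0(sig14=0 -> then branch src1) = -3
  sig16 = mul(-3, -3) = 9
  sig17 = sub(9, -3) = 12
  sig20 = max2(0, 12) = 12
  sig22 = absv(12) = 12
  sig23 = max2(12, 12) = 12
  sig26 = absv(12) = 12
  sig28 = absv(12) = 12
  sig29 = min2(12, 7) = 7
  sig30 = if0(src2=-6 -> else branch sig29) = 7
  sig31 = mul(7, 12) = 84

After the edit, cleaning proceeds:
  sig19: had never run; runs now, result -4.
  sig30: a read changed (src2 -6->0) — executes, giving -4.
  sig31: a read changed (sig30 7->-4) — executes, giving -48.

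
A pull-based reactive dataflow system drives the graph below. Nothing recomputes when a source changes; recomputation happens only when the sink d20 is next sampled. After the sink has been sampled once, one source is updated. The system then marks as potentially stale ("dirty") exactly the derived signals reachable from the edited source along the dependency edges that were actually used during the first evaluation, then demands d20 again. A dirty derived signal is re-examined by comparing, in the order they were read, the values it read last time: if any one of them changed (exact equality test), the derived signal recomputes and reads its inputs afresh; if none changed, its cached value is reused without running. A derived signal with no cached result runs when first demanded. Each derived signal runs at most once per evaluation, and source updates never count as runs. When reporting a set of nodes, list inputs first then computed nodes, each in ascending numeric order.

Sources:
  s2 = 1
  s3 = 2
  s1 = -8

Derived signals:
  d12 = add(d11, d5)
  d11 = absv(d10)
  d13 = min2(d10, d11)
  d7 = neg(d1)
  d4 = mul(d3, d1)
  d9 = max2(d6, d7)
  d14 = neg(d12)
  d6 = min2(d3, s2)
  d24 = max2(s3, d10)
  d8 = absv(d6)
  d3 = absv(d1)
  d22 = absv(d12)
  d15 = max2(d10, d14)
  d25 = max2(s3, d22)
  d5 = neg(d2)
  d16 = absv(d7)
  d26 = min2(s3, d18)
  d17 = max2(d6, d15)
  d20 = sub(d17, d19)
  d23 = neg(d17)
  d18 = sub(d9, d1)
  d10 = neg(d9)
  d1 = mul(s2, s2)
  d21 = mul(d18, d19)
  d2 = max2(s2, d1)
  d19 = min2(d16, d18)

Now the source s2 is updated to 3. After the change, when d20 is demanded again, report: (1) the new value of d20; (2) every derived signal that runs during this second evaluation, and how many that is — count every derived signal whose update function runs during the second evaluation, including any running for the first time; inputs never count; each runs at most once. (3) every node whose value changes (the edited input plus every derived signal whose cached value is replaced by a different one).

First evaluation (everything demanded from the output):
  d1 = mul(1, 1) = 1
  d2 = max2(1, 1) = 1
  d3 = absv(1) = 1
  d5 = neg(1) = -1
  d6 = min2(1, 1) = 1
  d7 = neg(1) = -1
  d9 = max2(1, -1) = 1
  d10 = neg(1) = -1
  d11 = absv(-1) = 1
  d12 = add(1, -1) = 0
  d14 = neg(0) = 0
  d15 = max2(-1, 0) = 0
  d16 = absv(-1) = 1
  d17 = max2(1, 0) = 1
  d18 = sub(1, 1) = 0
  d19 = min2(1, 0) = 0
  d20 = sub(1, 0) = 1

Propagation after the edit:
  d1: runs — s2 1->3; s2 1->3; result 9.
  d2: runs — s2 1->3; d1 1->9; result 9.
  d3: runs — d1 1->9; result 9.
  d5: runs — d2 1->9; result -9.
  d6: runs — d3 1->9; s2 1->3; result 3.
  d7: runs — d1 1->9; result -9.
  d9: runs — d6 1->3; d7 -1->-9; result 3.
  d10: runs — d9 1->3; result -3.
  d11: runs — d10 -1->-3; result 3.
  d12: runs — d11 1->3; d5 -1->-9; result -6.
  d14: runs — d12 0->-6; result 6.
  d15: runs — d10 -1->-3; d14 0->6; result 6.
  d16: runs — d7 -1->-9; result 9.
  d17: runs — d6 1->3; d15 0->6; result 6.
  d18: runs — d9 1->3; d1 1->9; result -6.
  d19: runs — d16 1->9; d18 0->-6; result -6.
  d20: runs — d17 1->6; d19 0->-6; result 12.

New value of d20: 12.
Derived signals that run: d1, d2, d3, d5, d6, d7, d9, d10, d11, d12, d14, d15, d16, d17, d18, d19, d20 — 17 in total.
Values that change: s2, d1, d2, d3, d5, d6, d7, d9, d10, d11, d12, d14, d15, d16, d17, d18, d19, d20.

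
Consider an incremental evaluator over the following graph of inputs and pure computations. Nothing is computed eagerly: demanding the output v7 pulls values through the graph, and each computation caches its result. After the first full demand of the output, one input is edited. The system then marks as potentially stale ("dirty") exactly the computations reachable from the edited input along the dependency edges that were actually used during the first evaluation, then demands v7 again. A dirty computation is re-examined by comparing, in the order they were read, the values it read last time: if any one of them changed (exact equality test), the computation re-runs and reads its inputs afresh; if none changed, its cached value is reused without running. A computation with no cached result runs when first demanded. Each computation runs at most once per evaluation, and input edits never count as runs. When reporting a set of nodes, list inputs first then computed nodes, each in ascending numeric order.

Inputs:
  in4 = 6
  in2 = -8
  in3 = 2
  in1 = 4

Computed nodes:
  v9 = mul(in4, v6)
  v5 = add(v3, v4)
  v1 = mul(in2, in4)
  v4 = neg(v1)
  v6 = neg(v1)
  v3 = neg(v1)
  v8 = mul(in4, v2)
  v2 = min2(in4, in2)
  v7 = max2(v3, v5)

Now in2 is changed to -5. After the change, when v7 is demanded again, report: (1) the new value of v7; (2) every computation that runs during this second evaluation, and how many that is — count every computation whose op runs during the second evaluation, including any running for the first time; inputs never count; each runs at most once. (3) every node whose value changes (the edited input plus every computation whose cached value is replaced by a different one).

v7 now evaluates to 60.
Run set: v1, v3, v4, v5, v7 (5 run).
Changed values: in2, v1, v3, v4, v5, v7.

Initial pass — values computed on the first demand:
  v1 = mul(-8, 6) = -48
  v3 = neg(-48) = 48
  v4 = neg(-48) = 48
  v5 = add(48, 48) = 96
  v7 = max2(48, 96) = 96

Second demand — change propagation:
  v1: re-runs because in2 -8->-5; new result -30.
  v3: re-runs because v1 -48->-30; new result 30.
  v4: re-runs because v1 -48->-30; new result 30.
  v5: re-runs because v3 48->30; v4 48->30; new result 60.
  v7: re-runs because v3 48->30; v5 96->60; new result 60.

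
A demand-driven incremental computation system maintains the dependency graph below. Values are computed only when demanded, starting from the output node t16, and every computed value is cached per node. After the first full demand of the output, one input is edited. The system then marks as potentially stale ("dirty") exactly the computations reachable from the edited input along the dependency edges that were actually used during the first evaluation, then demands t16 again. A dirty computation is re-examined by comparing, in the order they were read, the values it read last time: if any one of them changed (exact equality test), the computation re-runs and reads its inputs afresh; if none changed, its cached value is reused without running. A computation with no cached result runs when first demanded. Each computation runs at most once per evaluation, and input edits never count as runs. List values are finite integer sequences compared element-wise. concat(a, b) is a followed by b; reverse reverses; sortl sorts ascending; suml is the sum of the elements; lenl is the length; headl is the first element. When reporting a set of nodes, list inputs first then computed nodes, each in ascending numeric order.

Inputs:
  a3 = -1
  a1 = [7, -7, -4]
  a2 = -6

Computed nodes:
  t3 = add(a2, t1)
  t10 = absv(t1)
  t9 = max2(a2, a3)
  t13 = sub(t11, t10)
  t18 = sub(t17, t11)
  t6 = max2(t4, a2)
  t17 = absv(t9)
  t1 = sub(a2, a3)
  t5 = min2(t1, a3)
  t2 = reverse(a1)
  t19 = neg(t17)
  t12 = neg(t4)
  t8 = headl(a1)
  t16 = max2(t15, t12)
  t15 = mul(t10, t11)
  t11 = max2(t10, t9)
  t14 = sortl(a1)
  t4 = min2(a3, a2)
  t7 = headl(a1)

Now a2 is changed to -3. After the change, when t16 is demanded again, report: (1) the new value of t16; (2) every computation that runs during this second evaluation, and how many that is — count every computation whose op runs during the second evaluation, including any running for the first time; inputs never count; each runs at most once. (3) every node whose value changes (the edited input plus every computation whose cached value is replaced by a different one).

New value of t16: 4.
Computations that run: t1, t4, t9, t10, t11, t12, t15, t16 — 8 in total.
Values that change: a2, t1, t4, t10, t11, t12, t15, t16.

First evaluation (everything demanded from the output):
  t1 = sub(-6, -1) = -5
  t4 = min2(-1, -6) = -6
  t9 = max2(-6, -1) = -1
  t10 = absv(-5) = 5
  t11 = max2(5, -1) = 5
  t12 = neg(-6) = 6
  t15 = mul(5, 5) = 25
  t16 = max2(25, 6) = 25

Propagation after the edit:
  t1: runs — a2 -6->-3; result -2.
  t4: runs — a2 -6->-3; result -3.
  t9: runs — a2 -6->-3; result -1 (same value as before).
  t10: runs — t1 -5->-2; result 2.
  t11: runs — t10 5->2; result 2.
  t12: runs — t4 -6->-3; result 3.
  t15: runs — t10 5->2; t11 5->2; result 4.
  t16: runs — t15 25->4; t12 6->3; result 4.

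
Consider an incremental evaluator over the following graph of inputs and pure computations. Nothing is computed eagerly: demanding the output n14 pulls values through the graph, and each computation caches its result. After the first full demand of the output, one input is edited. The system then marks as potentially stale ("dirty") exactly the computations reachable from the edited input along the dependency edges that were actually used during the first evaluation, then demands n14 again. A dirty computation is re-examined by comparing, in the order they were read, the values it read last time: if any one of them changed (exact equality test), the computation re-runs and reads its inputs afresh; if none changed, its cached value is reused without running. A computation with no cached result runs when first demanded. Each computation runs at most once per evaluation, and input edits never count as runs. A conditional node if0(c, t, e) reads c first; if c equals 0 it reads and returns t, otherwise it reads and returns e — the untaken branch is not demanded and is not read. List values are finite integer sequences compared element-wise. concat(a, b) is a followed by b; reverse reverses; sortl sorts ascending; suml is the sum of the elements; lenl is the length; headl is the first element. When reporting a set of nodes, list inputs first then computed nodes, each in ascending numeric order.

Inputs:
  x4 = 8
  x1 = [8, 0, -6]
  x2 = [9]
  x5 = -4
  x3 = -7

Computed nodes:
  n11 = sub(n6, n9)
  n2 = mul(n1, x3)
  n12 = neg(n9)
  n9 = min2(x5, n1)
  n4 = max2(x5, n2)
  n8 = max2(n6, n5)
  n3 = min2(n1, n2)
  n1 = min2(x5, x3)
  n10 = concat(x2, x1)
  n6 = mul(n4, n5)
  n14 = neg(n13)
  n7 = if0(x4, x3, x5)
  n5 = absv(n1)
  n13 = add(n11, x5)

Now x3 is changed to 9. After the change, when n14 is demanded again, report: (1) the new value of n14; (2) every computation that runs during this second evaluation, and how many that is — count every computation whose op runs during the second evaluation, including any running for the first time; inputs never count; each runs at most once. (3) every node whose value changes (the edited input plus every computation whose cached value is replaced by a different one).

n14 now evaluates to 16.
Run set: n1, n2, n4, n5, n6, n9, n11, n13, n14 (9 run).
Changed values: x3, n1, n2, n4, n5, n6, n9, n11, n13, n14.

Initial pass — values computed on the first demand:
  n1 = min2(-4, -7) = -7
  n2 = mul(-7, -7) = 49
  n4 = max2(-4, 49) = 49
  n5 = absv(-7) = 7
  n6 = mul(49, 7) = 343
  n9 = min2(-4, -7) = -7
  n11 = sub(343, -7) = 350
  n13 = add(350, -4) = 346
  n14 = neg(346) = -346

Second demand — change propagation:
  n1: re-runs because x3 -7->9; new result -4.
  n2: re-runs because n1 -7->-4; x3 -7->9; new result -36.
  n4: re-runs because n2 49->-36; new result -4.
  n5: re-runs because n1 -7->-4; new result 4.
  n6: re-runs because n4 49->-4; n5 7->4; new result -16.
  n9: re-runs because n1 -7->-4; new result -4.
  n11: re-runs because n6 343->-16; n9 -7->-4; new result -12.
  n13: re-runs because n11 350->-12; new result -16.
  n14: re-runs because n13 346->-16; new result 16.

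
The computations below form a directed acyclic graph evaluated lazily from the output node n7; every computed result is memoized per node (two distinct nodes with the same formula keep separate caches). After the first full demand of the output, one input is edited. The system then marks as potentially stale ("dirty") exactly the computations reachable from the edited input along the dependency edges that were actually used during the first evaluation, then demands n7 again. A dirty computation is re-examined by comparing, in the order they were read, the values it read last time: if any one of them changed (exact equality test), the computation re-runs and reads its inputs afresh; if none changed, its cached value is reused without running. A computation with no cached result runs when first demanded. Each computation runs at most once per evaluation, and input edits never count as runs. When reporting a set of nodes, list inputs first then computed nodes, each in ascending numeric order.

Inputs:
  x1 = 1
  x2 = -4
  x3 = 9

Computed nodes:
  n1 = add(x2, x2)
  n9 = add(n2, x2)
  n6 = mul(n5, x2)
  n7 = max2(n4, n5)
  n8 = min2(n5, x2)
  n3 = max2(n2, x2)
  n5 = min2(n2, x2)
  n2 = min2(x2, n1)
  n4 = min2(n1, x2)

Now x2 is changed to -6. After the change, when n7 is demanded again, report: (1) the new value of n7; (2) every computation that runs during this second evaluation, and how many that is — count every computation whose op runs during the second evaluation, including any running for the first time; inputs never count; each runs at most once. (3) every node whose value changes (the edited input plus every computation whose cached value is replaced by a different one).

Demanding n7 again yields -12.
5 computations run: n1, n2, n4, n5, n7.
The nodes whose values change: x2, n1, n2, n4, n5, n7.

First demand of the output computes:
  n1 = add(-4, -4) = -8
  n2 = min2(-4, -8) = -8
  n4 = min2(-8, -4) = -8
  n5 = min2(-8, -4) = -8
  n7 = max2(-8, -8) = -8

After the edit, cleaning proceeds:
  n1: a read changed (x2 -4->-6; x2 -4->-6) — executes, giving -12.
  n2: a read changed (x2 -4->-6; n1 -8->-12) — executes, giving -12.
  n4: a read changed (n1 -8->-12; x2 -4->-6) — executes, giving -12.
  n5: a read changed (n2 -8->-12; x2 -4->-6) — executes, giving -12.
  n7: a read changed (n4 -8->-12; n5 -8->-12) — executes, giving -12.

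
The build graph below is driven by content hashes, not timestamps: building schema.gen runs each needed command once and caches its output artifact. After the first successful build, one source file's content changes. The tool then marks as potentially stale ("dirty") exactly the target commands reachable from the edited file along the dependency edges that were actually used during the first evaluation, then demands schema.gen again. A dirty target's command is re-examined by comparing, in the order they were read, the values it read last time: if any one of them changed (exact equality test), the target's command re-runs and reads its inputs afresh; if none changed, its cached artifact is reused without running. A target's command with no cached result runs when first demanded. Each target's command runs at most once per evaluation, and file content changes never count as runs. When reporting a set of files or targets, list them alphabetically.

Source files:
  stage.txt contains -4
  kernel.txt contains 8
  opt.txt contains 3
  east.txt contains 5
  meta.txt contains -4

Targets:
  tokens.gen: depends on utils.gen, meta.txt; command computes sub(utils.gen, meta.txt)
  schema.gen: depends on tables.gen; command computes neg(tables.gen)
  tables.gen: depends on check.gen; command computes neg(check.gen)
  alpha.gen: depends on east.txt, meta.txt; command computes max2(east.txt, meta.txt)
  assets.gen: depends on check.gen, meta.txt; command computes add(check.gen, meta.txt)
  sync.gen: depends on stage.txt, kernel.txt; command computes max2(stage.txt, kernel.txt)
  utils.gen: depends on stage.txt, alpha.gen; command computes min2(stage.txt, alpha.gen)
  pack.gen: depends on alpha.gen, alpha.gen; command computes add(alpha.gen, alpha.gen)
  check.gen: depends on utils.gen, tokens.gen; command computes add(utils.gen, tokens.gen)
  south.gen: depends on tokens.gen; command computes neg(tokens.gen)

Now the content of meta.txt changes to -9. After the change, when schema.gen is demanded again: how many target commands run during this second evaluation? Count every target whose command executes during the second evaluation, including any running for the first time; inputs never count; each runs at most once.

Run set: alpha.gen, check.gen, schema.gen, tables.gen, tokens.gen (5 run).
The important point: at utils.gen every value read last time is unchanged, so the dirty flag clears without a run.

Initial pass — values computed on the first demand:
  alpha.gen = max2(5, -4) = 5
  utils.gen = min2(-4, 5) = -4
  tokens.gen = sub(-4, -4) = 0
  check.gen = add(-4, 0) = -4
  tables.gen = neg(-4) = 4
  schema.gen = neg(4) = -4

Second demand — change propagation:
  alpha.gen: re-runs because meta.txt -4->-9; new result 5 (unchanged).
  utils.gen: re-examined; everything it read last time is the same (stage.txt unchanged, alpha.gen unchanged) — cache -4 kept, no run.
  tokens.gen: re-runs because meta.txt -4->-9; new result 5.
  check.gen: re-runs because tokens.gen 0->5; new result 1.
  tables.gen: re-runs because check.gen -4->1; new result -1.
  schema.gen: re-runs because tables.gen 4->-1; new result 1.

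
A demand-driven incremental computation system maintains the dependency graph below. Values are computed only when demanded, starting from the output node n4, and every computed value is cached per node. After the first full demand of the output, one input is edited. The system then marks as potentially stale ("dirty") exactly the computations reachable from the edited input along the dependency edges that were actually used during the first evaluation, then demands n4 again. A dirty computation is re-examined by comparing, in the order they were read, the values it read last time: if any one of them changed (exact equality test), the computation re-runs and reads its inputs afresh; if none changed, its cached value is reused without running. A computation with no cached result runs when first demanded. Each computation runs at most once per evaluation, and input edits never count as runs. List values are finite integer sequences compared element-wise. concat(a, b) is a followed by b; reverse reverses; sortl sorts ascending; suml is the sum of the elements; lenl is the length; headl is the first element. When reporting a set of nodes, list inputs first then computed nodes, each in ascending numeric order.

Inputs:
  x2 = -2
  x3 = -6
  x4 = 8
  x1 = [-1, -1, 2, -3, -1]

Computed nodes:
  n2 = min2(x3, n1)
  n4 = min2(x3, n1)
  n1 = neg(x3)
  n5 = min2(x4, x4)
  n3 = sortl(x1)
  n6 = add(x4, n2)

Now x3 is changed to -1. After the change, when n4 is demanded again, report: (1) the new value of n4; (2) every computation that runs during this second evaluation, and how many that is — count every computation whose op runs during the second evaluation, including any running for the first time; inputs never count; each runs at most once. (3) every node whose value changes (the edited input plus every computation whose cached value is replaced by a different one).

New value of n4: -1.
Computations that run: n1, n4 — 2 in total.
Values that change: x3, n1, n4.

First evaluation (everything demanded from the output):
  n1 = neg(-6) = 6
  n4 = min2(-6, 6) = -6

Propagation after the edit:
  n1: runs — x3 -6->-1; result 1.
  n4: runs — x3 -6->-1; n1 6->1; result -1.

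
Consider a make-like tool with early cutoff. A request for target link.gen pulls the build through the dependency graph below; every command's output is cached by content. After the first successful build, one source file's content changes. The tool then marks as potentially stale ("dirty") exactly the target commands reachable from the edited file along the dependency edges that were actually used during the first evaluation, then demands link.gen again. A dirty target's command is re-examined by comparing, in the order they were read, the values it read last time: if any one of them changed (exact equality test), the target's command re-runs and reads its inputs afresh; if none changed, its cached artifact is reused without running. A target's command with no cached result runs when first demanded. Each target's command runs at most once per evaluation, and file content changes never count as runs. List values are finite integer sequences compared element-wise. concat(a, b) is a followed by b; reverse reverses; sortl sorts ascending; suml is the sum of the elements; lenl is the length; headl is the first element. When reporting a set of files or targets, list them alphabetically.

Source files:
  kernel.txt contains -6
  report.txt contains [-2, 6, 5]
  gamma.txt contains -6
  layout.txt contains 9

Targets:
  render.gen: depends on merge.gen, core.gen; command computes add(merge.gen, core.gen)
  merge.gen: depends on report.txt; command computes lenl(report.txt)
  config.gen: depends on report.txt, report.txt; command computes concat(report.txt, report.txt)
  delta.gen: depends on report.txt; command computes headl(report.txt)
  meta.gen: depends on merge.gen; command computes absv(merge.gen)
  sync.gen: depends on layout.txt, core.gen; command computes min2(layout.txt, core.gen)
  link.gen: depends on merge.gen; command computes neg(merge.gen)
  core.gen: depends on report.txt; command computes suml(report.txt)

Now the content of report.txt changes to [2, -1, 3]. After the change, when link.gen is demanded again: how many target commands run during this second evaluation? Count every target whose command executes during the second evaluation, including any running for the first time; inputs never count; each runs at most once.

First demand of the output computes:
  merge.gen = lenl([-2, 6, 5]) = 3
  link.gen = neg(3) = -3

After the edit, cleaning proceeds:
  merge.gen: a read changed (report.txt [-2, 6, 5]->[2, -1, 3]) — executes, giving 3 — identical to its old value.
  link.gen: dirty, but its reads are unchanged (merge.gen unchanged); cached -3 stands.

Note the absorption at merge.gen: it re-runs yet its value is the same, leaving the output's value untouched.

1 target commands run: merge.gen.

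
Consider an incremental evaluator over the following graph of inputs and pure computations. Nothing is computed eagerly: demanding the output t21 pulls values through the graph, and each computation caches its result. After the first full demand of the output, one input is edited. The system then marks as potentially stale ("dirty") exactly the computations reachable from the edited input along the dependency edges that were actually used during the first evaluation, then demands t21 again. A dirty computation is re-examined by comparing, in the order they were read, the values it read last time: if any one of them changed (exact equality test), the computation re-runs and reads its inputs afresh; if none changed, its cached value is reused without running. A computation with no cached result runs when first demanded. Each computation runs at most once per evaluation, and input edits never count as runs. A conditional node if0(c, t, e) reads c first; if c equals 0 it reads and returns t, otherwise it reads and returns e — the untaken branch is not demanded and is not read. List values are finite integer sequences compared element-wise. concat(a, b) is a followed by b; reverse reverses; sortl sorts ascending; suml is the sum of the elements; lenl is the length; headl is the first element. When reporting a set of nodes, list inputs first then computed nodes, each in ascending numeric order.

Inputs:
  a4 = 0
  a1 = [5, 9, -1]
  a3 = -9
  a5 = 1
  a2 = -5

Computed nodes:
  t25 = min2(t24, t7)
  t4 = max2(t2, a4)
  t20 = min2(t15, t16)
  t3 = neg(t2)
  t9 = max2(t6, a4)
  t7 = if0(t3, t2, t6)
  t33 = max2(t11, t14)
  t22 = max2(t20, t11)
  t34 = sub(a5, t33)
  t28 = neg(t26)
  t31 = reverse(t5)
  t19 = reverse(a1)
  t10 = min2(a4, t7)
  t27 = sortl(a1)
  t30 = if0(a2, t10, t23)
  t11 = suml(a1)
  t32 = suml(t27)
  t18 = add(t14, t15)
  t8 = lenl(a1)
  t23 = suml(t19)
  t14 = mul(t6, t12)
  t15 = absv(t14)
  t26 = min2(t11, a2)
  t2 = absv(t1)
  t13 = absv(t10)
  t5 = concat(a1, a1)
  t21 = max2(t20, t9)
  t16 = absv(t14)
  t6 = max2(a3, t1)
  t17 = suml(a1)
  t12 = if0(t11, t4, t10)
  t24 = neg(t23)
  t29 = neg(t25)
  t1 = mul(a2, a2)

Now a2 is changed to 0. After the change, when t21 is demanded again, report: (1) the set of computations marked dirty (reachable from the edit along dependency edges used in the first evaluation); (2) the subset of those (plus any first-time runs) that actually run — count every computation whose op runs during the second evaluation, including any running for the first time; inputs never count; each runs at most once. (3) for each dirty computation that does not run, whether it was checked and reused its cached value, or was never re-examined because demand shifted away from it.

Initial pass — values computed on the first demand:
  t1 = mul(-5, -5) = 25
  t2 = absv(25) = 25
  t3 = neg(25) = -25
  t6 = max2(-9, 25) = 25
  t7 = if0(t3=-25 -> else branch t6) = 25
  t9 = max2(25, 0) = 25
  t10 = min2(0, 25) = 0
  t11 = suml([5, 9, -1]) = 13
  t12 = if0(t11=13 -> else branch t10) = 0
  t14 = mul(25, 0) = 0
  t15 = absv(0) = 0
  t16 = absv(0) = 0
  t20 = min2(0, 0) = 0
  t21 = max2(0, 25) = 25

Second demand — change propagation:
  t1: re-runs because a2 -5->0; a2 -5->0; new result 0.
  t2: re-runs because t1 25->0; new result 0.
  t3: re-runs because t2 25->0; new result 0.
  t6: re-runs because t1 25->0; new result 0.
  t7: re-runs because t3 -25->0; t6 25->0; new result 0.
  t9: re-runs because t6 25->0; new result 0.
  t10: re-runs because t7 25->0; new result 0 (unchanged).
  t12: re-examined; everything it read last time is the same (t11 unchanged, t10 unchanged) — cache 0 kept, no run.
  t14: re-runs because t6 25->0; new result 0 (unchanged).
  t15: re-examined; everything it read last time is the same (t14 unchanged) — cache 0 kept, no run.
  t16: re-examined; everything it read last time is the same (t14 unchanged) — cache 0 kept, no run.
  t20: re-examined; everything it read last time is the same (t15 unchanged, t16 unchanged) — cache 0 kept, no run.
  t21: re-runs because t9 25->0; new result 0.

The important point: at t12 every value read last time is unchanged, so the dirty flag clears without a run.

Dirty set: t1, t2, t3, t6, t7, t9, t10, t12, t14, t15, t16, t20, t21.
Run set: t1, t2, t3, t6, t7, t9, t10, t14, t21 (9 run).
Re-examined without running (cache reused): t12, t15, t16, t20.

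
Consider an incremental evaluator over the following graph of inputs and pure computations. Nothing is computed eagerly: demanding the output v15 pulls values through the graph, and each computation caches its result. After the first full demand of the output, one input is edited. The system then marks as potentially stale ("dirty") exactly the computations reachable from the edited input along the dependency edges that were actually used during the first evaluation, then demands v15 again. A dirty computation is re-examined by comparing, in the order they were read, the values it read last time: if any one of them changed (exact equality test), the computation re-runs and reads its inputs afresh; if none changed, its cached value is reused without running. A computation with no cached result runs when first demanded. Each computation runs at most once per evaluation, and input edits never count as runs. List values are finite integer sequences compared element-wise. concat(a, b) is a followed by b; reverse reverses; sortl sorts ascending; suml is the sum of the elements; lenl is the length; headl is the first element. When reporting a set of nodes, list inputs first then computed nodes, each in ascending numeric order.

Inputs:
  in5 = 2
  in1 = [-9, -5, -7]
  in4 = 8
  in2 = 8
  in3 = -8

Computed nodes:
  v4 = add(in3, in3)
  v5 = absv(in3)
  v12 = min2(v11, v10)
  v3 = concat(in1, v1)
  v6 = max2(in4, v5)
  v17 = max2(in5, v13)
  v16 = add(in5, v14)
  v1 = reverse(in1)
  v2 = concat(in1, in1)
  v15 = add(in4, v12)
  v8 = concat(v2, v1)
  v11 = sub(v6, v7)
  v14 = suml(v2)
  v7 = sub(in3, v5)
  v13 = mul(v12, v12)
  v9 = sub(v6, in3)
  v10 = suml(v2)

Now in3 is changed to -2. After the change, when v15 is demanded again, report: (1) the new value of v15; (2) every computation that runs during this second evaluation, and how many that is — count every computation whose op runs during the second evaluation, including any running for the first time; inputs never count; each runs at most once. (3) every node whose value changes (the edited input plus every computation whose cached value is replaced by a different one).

Initial pass — values computed on the first demand:
  v2 = concat([-9, -5, -7], [-9, -5, -7]) = [-9, -5, -7, -9, -5, -7]
  v5 = absv(-8) = 8
  v6 = max2(8, 8) = 8
  v7 = sub(-8, 8) = -16
  v10 = suml([-9, -5, -7, -9, -5, -7]) = -42
  v11 = sub(8, -16) = 24
  v12 = min2(24, -42) = -42
  v15 = add(8, -42) = -34

Second demand — change propagation:
  v5: re-runs because in3 -8->-2; new result 2.
  v6: re-runs because v5 8->2; new result 8 (unchanged).
  v7: re-runs because in3 -8->-2; v5 8->2; new result -4.
  v11: re-runs because v7 -16->-4; new result 12.
  v12: re-runs because v11 24->12; new result -42 (unchanged).
  v15: re-examined; everything it read last time is the same (in4 unchanged, v12 unchanged) — cache -34 kept, no run.

The important point: at v15 every value read last time is unchanged, so the dirty flag clears without a run.

v15 now evaluates to -34.
Run set: v5, v6, v7, v11, v12 (5 run).
Changed values: in3, v5, v7, v11.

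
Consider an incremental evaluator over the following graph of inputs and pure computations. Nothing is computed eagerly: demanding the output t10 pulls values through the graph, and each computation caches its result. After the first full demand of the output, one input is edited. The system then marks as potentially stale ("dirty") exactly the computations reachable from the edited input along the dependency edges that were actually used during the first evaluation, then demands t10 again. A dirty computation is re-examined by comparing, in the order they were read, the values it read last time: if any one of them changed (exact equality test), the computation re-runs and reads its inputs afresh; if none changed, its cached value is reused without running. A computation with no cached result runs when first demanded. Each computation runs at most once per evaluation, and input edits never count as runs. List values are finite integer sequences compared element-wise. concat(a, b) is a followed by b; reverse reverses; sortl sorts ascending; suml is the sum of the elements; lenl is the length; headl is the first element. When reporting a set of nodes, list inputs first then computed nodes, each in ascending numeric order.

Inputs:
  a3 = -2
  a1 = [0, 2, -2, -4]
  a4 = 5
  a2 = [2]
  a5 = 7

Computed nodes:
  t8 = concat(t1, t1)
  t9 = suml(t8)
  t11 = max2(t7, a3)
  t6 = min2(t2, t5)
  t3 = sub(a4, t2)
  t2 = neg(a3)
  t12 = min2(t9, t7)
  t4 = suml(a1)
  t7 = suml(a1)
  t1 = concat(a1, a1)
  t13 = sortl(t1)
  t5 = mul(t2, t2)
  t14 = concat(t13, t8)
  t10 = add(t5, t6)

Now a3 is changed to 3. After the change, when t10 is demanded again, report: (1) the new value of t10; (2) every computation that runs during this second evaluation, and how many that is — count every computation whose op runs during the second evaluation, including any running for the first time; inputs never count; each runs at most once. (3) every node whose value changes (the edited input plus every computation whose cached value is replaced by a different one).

t10 now evaluates to 6.
Run set: t2, t5, t6, t10 (4 run).
Changed values: a3, t2, t5, t6.

Initial pass — values computed on the first demand:
  t2 = neg(-2) = 2
  t5 = mul(2, 2) = 4
  t6 = min2(2, 4) = 2
  t10 = add(4, 2) = 6

Second demand — change propagation:
  t2: re-runs because a3 -2->3; new result -3.
  t5: re-runs because t2 2->-3; t2 2->-3; new result 9.
  t6: re-runs because t2 2->-3; t5 4->9; new result -3.
  t10: re-runs because t5 4->9; t6 2->-3; new result 6 (unchanged).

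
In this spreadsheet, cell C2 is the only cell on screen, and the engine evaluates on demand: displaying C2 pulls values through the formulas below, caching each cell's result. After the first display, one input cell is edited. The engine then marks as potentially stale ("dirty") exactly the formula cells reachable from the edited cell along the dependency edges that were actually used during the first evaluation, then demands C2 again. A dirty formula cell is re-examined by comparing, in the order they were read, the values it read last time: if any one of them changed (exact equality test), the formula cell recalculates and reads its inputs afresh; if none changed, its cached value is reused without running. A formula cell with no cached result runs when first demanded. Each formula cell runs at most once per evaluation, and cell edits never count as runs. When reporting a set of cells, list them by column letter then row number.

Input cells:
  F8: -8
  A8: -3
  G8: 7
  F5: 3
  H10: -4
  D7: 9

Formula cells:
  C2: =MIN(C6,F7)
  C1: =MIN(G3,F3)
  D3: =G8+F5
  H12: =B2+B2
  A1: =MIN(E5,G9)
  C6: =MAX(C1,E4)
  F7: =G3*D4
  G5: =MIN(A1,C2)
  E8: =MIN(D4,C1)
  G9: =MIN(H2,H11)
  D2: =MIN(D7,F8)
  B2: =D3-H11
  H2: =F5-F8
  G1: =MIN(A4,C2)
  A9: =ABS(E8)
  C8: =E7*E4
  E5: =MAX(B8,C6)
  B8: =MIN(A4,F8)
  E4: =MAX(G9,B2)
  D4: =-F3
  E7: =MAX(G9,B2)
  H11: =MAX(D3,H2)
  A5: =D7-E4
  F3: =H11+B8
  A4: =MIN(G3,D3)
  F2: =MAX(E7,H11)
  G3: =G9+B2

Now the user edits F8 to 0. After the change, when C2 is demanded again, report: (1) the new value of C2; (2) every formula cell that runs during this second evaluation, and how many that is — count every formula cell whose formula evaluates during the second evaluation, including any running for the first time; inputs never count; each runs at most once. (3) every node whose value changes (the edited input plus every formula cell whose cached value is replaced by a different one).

Initial pass — values computed on the first demand:
  D3 = 7 + 3 = 10
  H2 = 3 - -8 = 11
  H11 = MAX(10, 11) = 11
  B2 = 10 - 11 = -1
  G9 = MIN(11, 11) = 11
  E4 = MAX(11, -1) = 11
  G3 = 11 + -1 = 10
  A4 = MIN(10, 10) = 10
  B8 = MIN(10, -8) = -8
  F3 = 11 + -8 = 3
  C1 = MIN(10, 3) = 3
  C6 = MAX(3, 11) = 11
  D4 = -(3) = -3
  F7 = 10 * -3 = -30
  C2 = MIN(11, -30) = -30

Second demand — change propagation:
  H2: re-runs because F8 -8->0; new result 3.
  H11: re-runs because H2 11->3; new result 10.
  B2: re-runs because H11 11->10; new result 0.
  G9: re-runs because H2 11->3; H11 11->10; new result 3.
  E4: re-runs because G9 11->3; B2 -1->0; new result 3.
  G3: re-runs because G9 11->3; B2 -1->0; new result 3.
  A4: re-runs because G3 10->3; new result 3.
  B8: re-runs because A4 10->3; F8 -8->0; new result 0.
  F3: re-runs because H11 11->10; B8 -8->0; new result 10.
  C1: re-runs because G3 10->3; F3 3->10; new result 3 (unchanged).
  C6: re-runs because E4 11->3; new result 3.
  D4: re-runs because F3 3->10; new result -10.
  F7: re-runs because G3 10->3; D4 -3->-10; new result -30 (unchanged).
  C2: re-runs because C6 11->3; new result -30 (unchanged).

C2 now evaluates to -30.
Run set: A4, B2, B8, C1, C2, C6, D4, E4, F3, F7, G3, G9, H2, H11 (14 run).
Changed values: A4, B2, B8, C6, D4, E4, F3, F8, G3, G9, H2, H11.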